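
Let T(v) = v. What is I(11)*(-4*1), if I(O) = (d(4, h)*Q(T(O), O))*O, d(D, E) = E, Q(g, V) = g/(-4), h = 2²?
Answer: 484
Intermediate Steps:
h = 4
Q(g, V) = -g/4 (Q(g, V) = g*(-¼) = -g/4)
I(O) = -O² (I(O) = (4*(-O/4))*O = (-O)*O = -O²)
I(11)*(-4*1) = (-1*11²)*(-4*1) = -1*121*(-4) = -121*(-4) = 484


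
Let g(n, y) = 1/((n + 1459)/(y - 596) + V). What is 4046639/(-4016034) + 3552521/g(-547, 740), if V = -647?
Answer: -9140420245358075/4016034 ≈ -2.2760e+9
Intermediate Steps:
g(n, y) = 1/(-647 + (1459 + n)/(-596 + y)) (g(n, y) = 1/((n + 1459)/(y - 596) - 647) = 1/((1459 + n)/(-596 + y) - 647) = 1/(-647 + (1459 + n)/(-596 + y)))
4046639/(-4016034) + 3552521/g(-547, 740) = 4046639/(-4016034) + 3552521/(((-596 + 740)/(387071 - 547 - 647*740))) = 4046639*(-1/4016034) + 3552521/((144/(387071 - 547 - 478780))) = -4046639/4016034 + 3552521/((144/(-92256))) = -4046639/4016034 + 3552521/((-1/92256*144)) = -4046639/4016034 + 3552521/(-3/1922) = -4046639/4016034 + 3552521*(-1922/3) = -4046639/4016034 - 6827945362/3 = -9140420245358075/4016034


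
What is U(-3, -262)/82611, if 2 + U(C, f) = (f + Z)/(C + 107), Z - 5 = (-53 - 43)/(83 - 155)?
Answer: -107/1982664 ≈ -5.3968e-5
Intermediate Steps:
Z = 19/3 (Z = 5 + (-53 - 43)/(83 - 155) = 5 - 96/(-72) = 5 - 96*(-1/72) = 5 + 4/3 = 19/3 ≈ 6.3333)
U(C, f) = -2 + (19/3 + f)/(107 + C) (U(C, f) = -2 + (f + 19/3)/(C + 107) = -2 + (19/3 + f)/(107 + C))
U(-3, -262)/82611 = ((-623/3 - 262 - 2*(-3))/(107 - 3))/82611 = ((-623/3 - 262 + 6)/104)*(1/82611) = ((1/104)*(-1391/3))*(1/82611) = -107/24*1/82611 = -107/1982664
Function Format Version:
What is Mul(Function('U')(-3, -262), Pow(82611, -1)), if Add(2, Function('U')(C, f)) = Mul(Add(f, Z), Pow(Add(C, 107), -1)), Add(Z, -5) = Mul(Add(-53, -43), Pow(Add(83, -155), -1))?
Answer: Rational(-107, 1982664) ≈ -5.3968e-5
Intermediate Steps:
Z = Rational(19, 3) (Z = Add(5, Mul(Add(-53, -43), Pow(Add(83, -155), -1))) = Add(5, Mul(-96, Pow(-72, -1))) = Add(5, Mul(-96, Rational(-1, 72))) = Add(5, Rational(4, 3)) = Rational(19, 3) ≈ 6.3333)
Function('U')(C, f) = Add(-2, Mul(Pow(Add(107, C), -1), Add(Rational(19, 3), f))) (Function('U')(C, f) = Add(-2, Mul(Add(f, Rational(19, 3)), Pow(Add(C, 107), -1))) = Add(-2, Mul(Add(Rational(19, 3), f), Pow(Add(107, C), -1))) = Add(-2, Mul(Pow(Add(107, C), -1), Add(Rational(19, 3), f))))
Mul(Function('U')(-3, -262), Pow(82611, -1)) = Mul(Mul(Pow(Add(107, -3), -1), Add(Rational(-623, 3), -262, Mul(-2, -3))), Pow(82611, -1)) = Mul(Mul(Pow(104, -1), Add(Rational(-623, 3), -262, 6)), Rational(1, 82611)) = Mul(Mul(Rational(1, 104), Rational(-1391, 3)), Rational(1, 82611)) = Mul(Rational(-107, 24), Rational(1, 82611)) = Rational(-107, 1982664)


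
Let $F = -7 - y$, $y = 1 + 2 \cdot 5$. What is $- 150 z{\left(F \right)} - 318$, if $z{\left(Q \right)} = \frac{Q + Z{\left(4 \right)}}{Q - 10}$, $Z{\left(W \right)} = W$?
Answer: $-393$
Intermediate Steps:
$y = 11$ ($y = 1 + 10 = 11$)
$F = -18$ ($F = -7 - 11 = -18$)
$z{\left(Q \right)} = \frac{4 + Q}{-10 + Q}$ ($z{\left(Q \right)} = \frac{Q + 4}{Q - 10} = \frac{4 + Q}{-10 + Q}$)
$- 150 z{\left(F \right)} - 318 = - 150 \frac{4 - 18}{-10 - 18} - 318 = - 150 \frac{1}{-28} \left(-14\right) - 318 = - 150 \left(\left(- \frac{1}{28}\right) \left(-14\right)\right) - 318 = \left(-150\right) \frac{1}{2} - 318 = -75 - 318 = -393$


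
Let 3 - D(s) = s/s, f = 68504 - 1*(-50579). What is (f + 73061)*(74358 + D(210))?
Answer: 14287827840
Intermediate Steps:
f = 119083 (f = 68504 + 50579 = 119083)
D(s) = 2 (D(s) = 3 - s/s = 3 - 1*1 = 3 - 1 = 2)
(f + 73061)*(74358 + D(210)) = (119083 + 73061)*(74358 + 2) = 192144*74360 = 14287827840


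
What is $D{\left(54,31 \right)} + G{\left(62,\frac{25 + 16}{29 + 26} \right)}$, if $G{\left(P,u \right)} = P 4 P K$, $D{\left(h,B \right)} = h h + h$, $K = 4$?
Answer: $64474$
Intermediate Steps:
$D{\left(h,B \right)} = h + h^{2}$ ($D{\left(h,B \right)} = h^{2} + h = h + h^{2}$)
$G{\left(P,u \right)} = 16 P^{2}$ ($G{\left(P,u \right)} = P 4 P 4 = 4 P 4 P = 16 P^{2}$)
$D{\left(54,31 \right)} + G{\left(62,\frac{25 + 16}{29 + 26} \right)} = 54 \left(1 + 54\right) + 16 \cdot 62^{2} = 54 \cdot 55 + 16 \cdot 3844 = 2970 + 61504 = 64474$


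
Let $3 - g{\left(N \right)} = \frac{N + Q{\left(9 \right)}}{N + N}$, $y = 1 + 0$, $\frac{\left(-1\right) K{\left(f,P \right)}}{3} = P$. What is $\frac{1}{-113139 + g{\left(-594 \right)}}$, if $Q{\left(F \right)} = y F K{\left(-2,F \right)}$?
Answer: $- \frac{44}{4978015} \approx -8.8389 \cdot 10^{-6}$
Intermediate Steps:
$K{\left(f,P \right)} = - 3 P$
$y = 1$
$Q{\left(F \right)} = - 3 F^{2}$ ($Q{\left(F \right)} = 1 F \left(- 3 F\right) = 1 \left(- 3 F^{2}\right) = - 3 F^{2}$)
$g{\left(N \right)} = 3 - \frac{-243 + N}{2 N}$ ($g{\left(N \right)} = 3 - \frac{N - 3 \cdot 9^{2}}{N + N} = 3 - \frac{N - 243}{2 N} = 3 - \left(N - 243\right) \frac{1}{2 N} = 3 - \left(-243 + N\right) \frac{1}{2 N} = 3 - \frac{-243 + N}{2 N}$)
$\frac{1}{-113139 + g{\left(-594 \right)}} = \frac{1}{-113139 + \frac{243 + 5 \left(-594\right)}{2 \left(-594\right)}} = \frac{1}{-113139 + \frac{1}{2} \left(- \frac{1}{594}\right) \left(243 - 2970\right)} = \frac{1}{-113139 + \frac{1}{2} \left(- \frac{1}{594}\right) \left(-2727\right)} = \frac{1}{-113139 + \frac{101}{44}} = \frac{1}{- \frac{4978015}{44}} = - \frac{44}{4978015}$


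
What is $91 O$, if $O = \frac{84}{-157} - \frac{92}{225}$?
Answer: $- \frac{3034304}{35325} \approx -85.897$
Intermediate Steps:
$O = - \frac{33344}{35325}$ ($O = 84 \left(- \frac{1}{157}\right) - \frac{92}{225} = - \frac{84}{157} - \frac{92}{225} = - \frac{33344}{35325} \approx -0.94392$)
$91 O = 91 \left(- \frac{33344}{35325}\right) = - \frac{3034304}{35325}$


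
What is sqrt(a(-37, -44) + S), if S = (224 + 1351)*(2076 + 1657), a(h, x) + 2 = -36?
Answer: sqrt(5879437) ≈ 2424.8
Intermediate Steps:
a(h, x) = -38 (a(h, x) = -2 - 36 = -38)
S = 5879475 (S = 1575*3733 = 5879475)
sqrt(a(-37, -44) + S) = sqrt(-38 + 5879475) = sqrt(5879437)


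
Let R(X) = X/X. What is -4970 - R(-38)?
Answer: -4971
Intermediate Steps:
R(X) = 1
-4970 - R(-38) = -4970 - 1*1 = -4970 - 1 = -4971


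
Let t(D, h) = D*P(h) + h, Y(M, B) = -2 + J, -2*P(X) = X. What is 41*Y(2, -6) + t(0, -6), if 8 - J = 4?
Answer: 76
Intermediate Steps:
J = 4 (J = 8 - 1*4 = 8 - 4 = 4)
P(X) = -X/2
Y(M, B) = 2 (Y(M, B) = -2 + 4 = 2)
t(D, h) = h - D*h/2 (t(D, h) = D*(-h/2) + h = -D*h/2 + h = h - D*h/2)
41*Y(2, -6) + t(0, -6) = 41*2 + (½)*(-6)*(2 - 1*0) = 82 + (½)*(-6)*(2 + 0) = 82 + (½)*(-6)*2 = 82 - 6 = 76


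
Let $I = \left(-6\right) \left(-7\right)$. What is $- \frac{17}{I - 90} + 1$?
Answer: $\frac{65}{48} \approx 1.3542$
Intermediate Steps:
$I = 42$
$- \frac{17}{I - 90} + 1 = - \frac{17}{42 - 90} + 1 = - \frac{17}{-48} + 1 = \left(-17\right) \left(- \frac{1}{48}\right) + 1 = \frac{17}{48} + 1 = \frac{65}{48}$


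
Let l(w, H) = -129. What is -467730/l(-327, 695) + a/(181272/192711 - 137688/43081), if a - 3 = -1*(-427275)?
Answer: -24936044068335009/134193060808 ≈ -1.8582e+5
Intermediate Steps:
a = 427278 (a = 3 - 1*(-427275) = 3 + 427275 = 427278)
-467730/l(-327, 695) + a/(181272/192711 - 137688/43081) = -467730/(-129) + 427278/(181272/192711 - 137688/43081) = -467730*(-1/129) + 427278/(181272*(1/192711) - 137688*1/43081) = 155910/43 + 427278/(60424/64237 - 137688/43081) = 155910/43 + 427278/(-6241537712/2767394197) = 155910/43 + 427278*(-2767394197/6241537712) = 155910/43 - 591223328852883/3120768856 = -24936044068335009/134193060808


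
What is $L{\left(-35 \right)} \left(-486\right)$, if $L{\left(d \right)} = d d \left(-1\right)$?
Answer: $595350$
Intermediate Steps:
$L{\left(d \right)} = - d^{2}$ ($L{\left(d \right)} = d^{2} \left(-1\right) = - d^{2}$)
$L{\left(-35 \right)} \left(-486\right) = - \left(-35\right)^{2} \left(-486\right) = \left(-1\right) 1225 \left(-486\right) = \left(-1225\right) \left(-486\right) = 595350$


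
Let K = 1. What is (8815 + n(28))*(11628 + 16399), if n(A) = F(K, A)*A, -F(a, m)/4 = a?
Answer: 243918981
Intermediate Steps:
F(a, m) = -4*a
n(A) = -4*A (n(A) = (-4*1)*A = -4*A)
(8815 + n(28))*(11628 + 16399) = (8815 - 4*28)*(11628 + 16399) = (8815 - 112)*28027 = 8703*28027 = 243918981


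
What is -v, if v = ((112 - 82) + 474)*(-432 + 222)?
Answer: 105840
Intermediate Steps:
v = -105840 (v = (30 + 474)*(-210) = 504*(-210) = -105840)
-v = -1*(-105840) = 105840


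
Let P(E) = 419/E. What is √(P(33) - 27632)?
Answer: I*√30077421/33 ≈ 166.19*I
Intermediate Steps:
√(P(33) - 27632) = √(419/33 - 27632) = √(-911437/33) = I*√30077421/33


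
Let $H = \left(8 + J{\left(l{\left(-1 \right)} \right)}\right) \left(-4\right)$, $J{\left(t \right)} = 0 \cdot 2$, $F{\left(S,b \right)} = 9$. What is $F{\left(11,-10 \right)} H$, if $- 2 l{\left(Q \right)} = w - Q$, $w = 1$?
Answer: $-288$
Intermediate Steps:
$l{\left(Q \right)} = - \frac{1}{2} + \frac{Q}{2}$ ($l{\left(Q \right)} = - \frac{1 - Q}{2} = - \frac{1}{2} + \frac{Q}{2}$)
$J{\left(t \right)} = 0$
$H = -32$ ($H = \left(8 + 0\right) \left(-4\right) = 8 \left(-4\right) = -32$)
$F{\left(11,-10 \right)} H = 9 \left(-32\right) = -288$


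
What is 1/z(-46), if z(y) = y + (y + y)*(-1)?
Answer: 1/46 ≈ 0.021739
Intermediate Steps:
z(y) = -y (z(y) = y + (2*y)*(-1) = y - 2*y = -y)
1/z(-46) = 1/(-1*(-46)) = 1/46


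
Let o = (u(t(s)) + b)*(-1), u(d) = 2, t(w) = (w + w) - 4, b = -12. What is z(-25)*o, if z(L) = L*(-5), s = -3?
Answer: 1250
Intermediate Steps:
t(w) = -4 + 2*w (t(w) = 2*w - 4 = -4 + 2*w)
z(L) = -5*L
o = 10 (o = (2 - 12)*(-1) = -10*(-1) = 10)
z(-25)*o = -5*(-25)*10 = 125*10 = 1250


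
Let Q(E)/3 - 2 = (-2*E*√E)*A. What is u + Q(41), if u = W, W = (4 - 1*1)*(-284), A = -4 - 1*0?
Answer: -846 + 984*√41 ≈ 5454.7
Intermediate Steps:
A = -4 (A = -4 + 0 = -4)
Q(E) = 6 + 24*E^(3/2) (Q(E) = 6 + 3*(-2*E*√E*(-4)) = 6 + 3*(-2*E^(3/2)*(-4)) = 6 + 3*(8*E^(3/2)) = 6 + 24*E^(3/2))
W = -852 (W = (4 - 1)*(-284) = 3*(-284) = -852)
u = -852
u + Q(41) = -852 + (6 + 24*41^(3/2)) = -852 + (6 + 24*(41*√41)) = -852 + (6 + 984*√41) = -846 + 984*√41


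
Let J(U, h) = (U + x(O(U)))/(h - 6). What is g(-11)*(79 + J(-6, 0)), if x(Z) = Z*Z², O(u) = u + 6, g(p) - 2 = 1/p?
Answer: 1680/11 ≈ 152.73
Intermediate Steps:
g(p) = 2 + 1/p
O(u) = 6 + u
x(Z) = Z³
J(U, h) = (U + (6 + U)³)/(-6 + h) (J(U, h) = (U + (6 + U)³)/(h - 6) = (U + (6 + U)³)/(-6 + h))
g(-11)*(79 + J(-6, 0)) = (2 + 1/(-11))*(79 + (-6 + (6 - 6)³)/(-6 + 0)) = (2 - 1/11)*(79 + (-6 + 0³)/(-6)) = 21*(79 - (-6 + 0)/6)/11 = 21*(79 - ⅙*(-6))/11 = 21*(79 + 1)/11 = (21/11)*80 = 1680/11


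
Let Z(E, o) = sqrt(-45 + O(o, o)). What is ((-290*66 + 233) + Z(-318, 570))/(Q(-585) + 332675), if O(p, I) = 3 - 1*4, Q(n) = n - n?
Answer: -2701/47525 + I*sqrt(46)/332675 ≈ -0.056833 + 2.0387e-5*I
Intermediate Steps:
Q(n) = 0
O(p, I) = -1 (O(p, I) = 3 - 4 = -1)
Z(E, o) = I*sqrt(46) (Z(E, o) = sqrt(-45 - 1) = sqrt(-46) = I*sqrt(46))
((-290*66 + 233) + Z(-318, 570))/(Q(-585) + 332675) = ((-290*66 + 233) + I*sqrt(46))/(0 + 332675) = ((-19140 + 233) + I*sqrt(46))/332675 = (-18907 + I*sqrt(46))*(1/332675) = -2701/47525 + I*sqrt(46)/332675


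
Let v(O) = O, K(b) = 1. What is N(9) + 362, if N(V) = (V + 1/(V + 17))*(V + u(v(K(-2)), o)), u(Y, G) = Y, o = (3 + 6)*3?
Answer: 5881/13 ≈ 452.38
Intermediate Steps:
o = 27 (o = 9*3 = 27)
N(V) = (1 + V)*(V + 1/(17 + V)) (N(V) = (V + 1/(V + 17))*(V + 1) = (V + 1/(17 + V))*(1 + V) = (1 + V)*(V + 1/(17 + V)))
N(9) + 362 = (1 + 9³ + 18*9 + 18*9²)/(17 + 9) + 362 = (1 + 729 + 162 + 18*81)/26 + 362 = (1 + 729 + 162 + 1458)/26 + 362 = (1/26)*2350 + 362 = 1175/13 + 362 = 5881/13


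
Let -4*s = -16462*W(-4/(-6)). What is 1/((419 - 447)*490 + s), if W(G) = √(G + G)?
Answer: -41160/496965839 - 8231*√3/496965839 ≈ -0.00011151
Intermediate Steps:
W(G) = √2*√G (W(G) = √(2*G) = √2*√G)
s = 8231*√3/3 (s = -(-8231)*√2*√(-4/(-6))/2 = -(-8231)*√2*√(-4*(-⅙))/2 = -(-8231)*√2*√(⅔)/2 = -(-8231)*√2*(√6/3)/2 = -(-8231)*2*√3/3/2 = -(-8231)*√3/3 = 8231*√3/3 ≈ 4752.2)
1/((419 - 447)*490 + s) = 1/((419 - 447)*490 + 8231*√3/3) = 1/(-28*490 + 8231*√3/3) = 1/(-13720 + 8231*√3/3)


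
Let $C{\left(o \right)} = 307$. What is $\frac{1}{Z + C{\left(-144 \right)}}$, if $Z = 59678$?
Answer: $\frac{1}{59985} \approx 1.6671 \cdot 10^{-5}$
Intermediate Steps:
$\frac{1}{Z + C{\left(-144 \right)}} = \frac{1}{59678 + 307} = \frac{1}{59985}$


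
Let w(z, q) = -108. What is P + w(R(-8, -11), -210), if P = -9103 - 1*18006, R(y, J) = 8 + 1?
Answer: -27217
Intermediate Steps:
R(y, J) = 9
P = -27109 (P = -9103 - 18006 = -27109)
P + w(R(-8, -11), -210) = -27109 - 108 = -27217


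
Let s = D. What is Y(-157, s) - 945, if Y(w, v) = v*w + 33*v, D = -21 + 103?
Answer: -11113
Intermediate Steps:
D = 82
s = 82
Y(w, v) = 33*v + v*w
Y(-157, s) - 945 = 82*(33 - 157) - 945 = 82*(-124) - 945 = -10168 - 945 = -11113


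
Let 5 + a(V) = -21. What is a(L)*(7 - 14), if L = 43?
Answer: 182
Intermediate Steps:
a(V) = -26 (a(V) = -5 - 21 = -26)
a(L)*(7 - 14) = -26*(7 - 14) = -26*(-7) = 182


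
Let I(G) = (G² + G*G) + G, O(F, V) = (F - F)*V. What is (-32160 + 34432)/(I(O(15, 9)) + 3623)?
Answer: 2272/3623 ≈ 0.62710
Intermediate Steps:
O(F, V) = 0 (O(F, V) = 0*V = 0)
I(G) = G + 2*G² (I(G) = (G² + G²) + G = 2*G² + G = G + 2*G²)
(-32160 + 34432)/(I(O(15, 9)) + 3623) = (-32160 + 34432)/(0*(1 + 2*0) + 3623) = 2272/(0*(1 + 0) + 3623) = 2272/(0*1 + 3623) = 2272/(0 + 3623) = 2272/3623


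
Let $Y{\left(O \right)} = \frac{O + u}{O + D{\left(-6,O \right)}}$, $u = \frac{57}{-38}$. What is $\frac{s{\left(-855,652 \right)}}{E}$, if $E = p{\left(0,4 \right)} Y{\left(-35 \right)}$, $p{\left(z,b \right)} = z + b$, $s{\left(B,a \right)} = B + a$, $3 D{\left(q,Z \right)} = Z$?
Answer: $- \frac{14210}{219} \approx -64.886$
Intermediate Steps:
$D{\left(q,Z \right)} = \frac{Z}{3}$
$u = - \frac{3}{2}$ ($u = 57 \left(- \frac{1}{38}\right) = - \frac{3}{2} \approx -1.5$)
$Y{\left(O \right)} = \frac{3 \left(- \frac{3}{2} + O\right)}{4 O}$ ($Y{\left(O \right)} = \frac{O - \frac{3}{2}}{O + \frac{O}{3}} = \frac{- \frac{3}{2} + O}{\frac{4}{3} O} = \left(- \frac{3}{2} + O\right) \frac{3}{4 O} = \frac{3 \left(- \frac{3}{2} + O\right)}{4 O}$)
$p{\left(z,b \right)} = b + z$
$E = \frac{219}{70}$ ($E = \left(4 + 0\right) \frac{3 \left(-3 + 2 \left(-35\right)\right)}{8 \left(-35\right)} = 4 \cdot \frac{3}{8} \left(- \frac{1}{35}\right) \left(-3 - 70\right) = 4 \cdot \frac{3}{8} \left(- \frac{1}{35}\right) \left(-73\right) = 4 \cdot \frac{219}{280} = \frac{219}{70} \approx 3.1286$)
$\frac{s{\left(-855,652 \right)}}{E} = \frac{-855 + 652}{\frac{219}{70}} = \left(-203\right) \frac{70}{219} = - \frac{14210}{219}$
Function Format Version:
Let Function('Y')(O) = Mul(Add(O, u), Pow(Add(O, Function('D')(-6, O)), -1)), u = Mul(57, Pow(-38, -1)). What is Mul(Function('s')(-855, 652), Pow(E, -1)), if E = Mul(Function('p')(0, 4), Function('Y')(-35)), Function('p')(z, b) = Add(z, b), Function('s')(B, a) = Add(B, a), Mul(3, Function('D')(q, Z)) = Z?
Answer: Rational(-14210, 219) ≈ -64.886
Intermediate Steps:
Function('D')(q, Z) = Mul(Rational(1, 3), Z)
u = Rational(-3, 2) (u = Mul(57, Rational(-1, 38)) = Rational(-3, 2) ≈ -1.5000)
Function('Y')(O) = Mul(Rational(3, 4), Pow(O, -1), Add(Rational(-3, 2), O)) (Function('Y')(O) = Mul(Add(O, Rational(-3, 2)), Pow(Add(O, Mul(Rational(1, 3), O)), -1)) = Mul(Add(Rational(-3, 2), O), Pow(Mul(Rational(4, 3), O), -1)) = Mul(Add(Rational(-3, 2), O), Mul(Rational(3, 4), Pow(O, -1))) = Mul(Rational(3, 4), Pow(O, -1), Add(Rational(-3, 2), O)))
Function('p')(z, b) = Add(b, z)
E = Rational(219, 70) (E = Mul(Add(4, 0), Mul(Rational(3, 8), Pow(-35, -1), Add(-3, Mul(2, -35)))) = Mul(4, Mul(Rational(3, 8), Rational(-1, 35), Add(-3, -70))) = Mul(4, Mul(Rational(3, 8), Rational(-1, 35), -73)) = Mul(4, Rational(219, 280)) = Rational(219, 70) ≈ 3.1286)
Mul(Function('s')(-855, 652), Pow(E, -1)) = Mul(Add(-855, 652), Pow(Rational(219, 70), -1)) = Mul(-203, Rational(70, 219)) = Rational(-14210, 219)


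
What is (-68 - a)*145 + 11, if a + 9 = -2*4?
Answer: -7384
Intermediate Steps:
a = -17 (a = -9 - 2*4 = -9 - 8 = -17)
(-68 - a)*145 + 11 = (-68 - 1*(-17))*145 + 11 = (-68 + 17)*145 + 11 = -51*145 + 11 = -7395 + 11 = -7384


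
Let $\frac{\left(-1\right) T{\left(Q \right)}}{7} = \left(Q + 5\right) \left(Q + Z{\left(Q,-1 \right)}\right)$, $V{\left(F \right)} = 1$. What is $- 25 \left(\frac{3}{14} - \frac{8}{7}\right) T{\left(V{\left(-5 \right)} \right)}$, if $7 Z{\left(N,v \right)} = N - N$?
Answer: $-975$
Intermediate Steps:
$Z{\left(N,v \right)} = 0$ ($Z{\left(N,v \right)} = \frac{N - N}{7} = \frac{1}{7} \cdot 0 = 0$)
$T{\left(Q \right)} = - 7 Q \left(5 + Q\right)$ ($T{\left(Q \right)} = - 7 \left(Q + 5\right) \left(Q + 0\right) = - 7 \left(5 + Q\right) Q = - 7 Q \left(5 + Q\right)$)
$- 25 \left(\frac{3}{14} - \frac{8}{7}\right) T{\left(V{\left(-5 \right)} \right)} = - 25 \left(\frac{3}{14} - \frac{8}{7}\right) 7 \cdot 1 \left(-5 - 1\right) = - 25 \left(3 \cdot \frac{1}{14} - \frac{8}{7}\right) 7 \cdot 1 \left(-5 - 1\right) = - 25 \left(\frac{3}{14} - \frac{8}{7}\right) 7 \cdot 1 \left(-6\right) = \left(-25\right) \left(- \frac{13}{14}\right) \left(-42\right) = \frac{325}{14} \left(-42\right) = -975$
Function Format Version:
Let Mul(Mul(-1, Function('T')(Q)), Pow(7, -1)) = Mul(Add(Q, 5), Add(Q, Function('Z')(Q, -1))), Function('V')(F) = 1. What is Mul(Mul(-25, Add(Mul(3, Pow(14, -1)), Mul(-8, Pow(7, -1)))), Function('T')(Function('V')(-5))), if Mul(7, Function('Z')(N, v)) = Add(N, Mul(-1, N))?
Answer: -975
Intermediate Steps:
Function('Z')(N, v) = 0 (Function('Z')(N, v) = Mul(Rational(1, 7), Add(N, Mul(-1, N))) = Mul(Rational(1, 7), 0) = 0)
Function('T')(Q) = Mul(-7, Q, Add(5, Q)) (Function('T')(Q) = Mul(-7, Mul(Add(Q, 5), Add(Q, 0))) = Mul(-7, Mul(Add(5, Q), Q)) = Mul(-7, Mul(Q, Add(5, Q))) = Mul(-7, Q, Add(5, Q)))
Mul(Mul(-25, Add(Mul(3, Pow(14, -1)), Mul(-8, Pow(7, -1)))), Function('T')(Function('V')(-5))) = Mul(Mul(-25, Add(Mul(3, Pow(14, -1)), Mul(-8, Pow(7, -1)))), Mul(7, 1, Add(-5, Mul(-1, 1)))) = Mul(Mul(-25, Add(Mul(3, Rational(1, 14)), Mul(-8, Rational(1, 7)))), Mul(7, 1, Add(-5, -1))) = Mul(Mul(-25, Add(Rational(3, 14), Rational(-8, 7))), Mul(7, 1, -6)) = Mul(Mul(-25, Rational(-13, 14)), -42) = Mul(Rational(325, 14), -42) = -975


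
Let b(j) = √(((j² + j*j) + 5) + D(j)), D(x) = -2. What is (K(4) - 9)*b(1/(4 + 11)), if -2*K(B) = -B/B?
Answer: -17*√677/30 ≈ -14.744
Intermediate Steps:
K(B) = ½ (K(B) = -(-1)*B/B/2 = -(-1)/2 = -½*(-1) = ½)
b(j) = √(3 + 2*j²) (b(j) = √(((j² + j*j) + 5) - 2) = √(((j² + j²) + 5) - 2) = √((2*j² + 5) - 2) = √((5 + 2*j²) - 2) = √(3 + 2*j²))
(K(4) - 9)*b(1/(4 + 11)) = (½ - 9)*√(3 + 2*(1/(4 + 11))²) = -17*√(3 + 2*(1/15)²)/2 = -17*√(3 + 2*(1/225))/2 = -17*√(3 + 2/225)/2 = -17*√677/30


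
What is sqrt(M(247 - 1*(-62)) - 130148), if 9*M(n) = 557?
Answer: 5*I*sqrt(46831)/3 ≈ 360.67*I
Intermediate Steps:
M(n) = 557/9 (M(n) = (1/9)*557 = 557/9)
sqrt(M(247 - 1*(-62)) - 130148) = sqrt(557/9 - 130148) = sqrt(-1170775/9) = 5*I*sqrt(46831)/3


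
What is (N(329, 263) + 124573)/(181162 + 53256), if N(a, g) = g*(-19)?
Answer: 59788/117209 ≈ 0.51010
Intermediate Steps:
N(a, g) = -19*g
(N(329, 263) + 124573)/(181162 + 53256) = (-19*263 + 124573)/(181162 + 53256) = (-4997 + 124573)/234418 = 119576*(1/234418) = 59788/117209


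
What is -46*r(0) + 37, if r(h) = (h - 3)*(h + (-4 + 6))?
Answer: 313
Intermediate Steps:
r(h) = (-3 + h)*(2 + h) (r(h) = (-3 + h)*(h + 2) = (-3 + h)*(2 + h))
-46*r(0) + 37 = -46*(-6 + 0² - 1*0) + 37 = -46*(-6 + 0 + 0) + 37 = -46*(-6) + 37 = 276 + 37 = 313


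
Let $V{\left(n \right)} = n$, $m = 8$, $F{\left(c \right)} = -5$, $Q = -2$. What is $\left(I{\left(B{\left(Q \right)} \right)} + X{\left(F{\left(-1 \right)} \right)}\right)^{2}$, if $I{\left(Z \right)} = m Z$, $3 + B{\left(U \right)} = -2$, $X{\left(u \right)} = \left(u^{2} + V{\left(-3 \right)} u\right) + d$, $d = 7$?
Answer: $49$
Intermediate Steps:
$X{\left(u \right)} = 7 + u^{2} - 3 u$ ($X{\left(u \right)} = \left(u^{2} - 3 u\right) + 7 = 7 + u^{2} - 3 u$)
$B{\left(U \right)} = -5$ ($B{\left(U \right)} = -3 - 2 = -5$)
$I{\left(Z \right)} = 8 Z$
$\left(I{\left(B{\left(Q \right)} \right)} + X{\left(F{\left(-1 \right)} \right)}\right)^{2} = \left(8 \left(-5\right) + \left(7 + \left(-5\right)^{2} - -15\right)\right)^{2} = \left(-40 + \left(7 + 25 + 15\right)\right)^{2} = \left(-40 + 47\right)^{2} = 7^{2} = 49$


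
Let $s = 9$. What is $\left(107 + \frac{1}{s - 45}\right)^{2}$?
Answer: $\frac{14830201}{1296} \approx 11443.0$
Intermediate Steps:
$\left(107 + \frac{1}{s - 45}\right)^{2} = \left(107 + \frac{1}{9 - 45}\right)^{2} = \left(107 + \frac{1}{-36}\right)^{2} = \left(107 - \frac{1}{36}\right)^{2} = \left(\frac{3851}{36}\right)^{2} = \frac{14830201}{1296}$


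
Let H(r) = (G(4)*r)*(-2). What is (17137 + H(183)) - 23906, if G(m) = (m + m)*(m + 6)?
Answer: -36049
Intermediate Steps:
G(m) = 2*m*(6 + m) (G(m) = (2*m)*(6 + m) = 2*m*(6 + m))
H(r) = -160*r (H(r) = ((2*4*(6 + 4))*r)*(-2) = ((2*4*10)*r)*(-2) = (80*r)*(-2) = -160*r)
(17137 + H(183)) - 23906 = (17137 - 160*183) - 23906 = (17137 - 29280) - 23906 = -12143 - 23906 = -36049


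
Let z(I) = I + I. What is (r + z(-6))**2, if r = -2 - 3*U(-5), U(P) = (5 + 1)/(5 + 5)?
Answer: 6241/25 ≈ 249.64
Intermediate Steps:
U(P) = 3/5 (U(P) = 6/10 = 6*(1/10) = 3/5)
z(I) = 2*I
r = -19/5 (r = -2 - 3*3/5 = -2 - 9/5 = -19/5 ≈ -3.8000)
(r + z(-6))**2 = (-19/5 + 2*(-6))**2 = (-19/5 - 12)**2 = (-79/5)**2 = 6241/25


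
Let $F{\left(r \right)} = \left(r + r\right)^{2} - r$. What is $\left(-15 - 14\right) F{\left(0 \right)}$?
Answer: $0$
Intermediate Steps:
$F{\left(r \right)} = - r + 4 r^{2}$ ($F{\left(r \right)} = \left(2 r\right)^{2} - r = 4 r^{2} - r = - r + 4 r^{2}$)
$\left(-15 - 14\right) F{\left(0 \right)} = \left(-15 - 14\right) 0 \left(-1 + 4 \cdot 0\right) = - 29 \cdot 0 \left(-1 + 0\right) = - 29 \cdot 0 \left(-1\right) = \left(-29\right) 0 = 0$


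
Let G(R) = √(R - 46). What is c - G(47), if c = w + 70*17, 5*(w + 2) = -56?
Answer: 5879/5 ≈ 1175.8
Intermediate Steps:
w = -66/5 (w = -2 + (⅕)*(-56) = -2 - 56/5 = -66/5 ≈ -13.200)
G(R) = √(-46 + R)
c = 5884/5 (c = -66/5 + 70*17 = -66/5 + 1190 = 5884/5 ≈ 1176.8)
c - G(47) = 5884/5 - √(-46 + 47) = 5884/5 - √1 = 5884/5 - 1*1 = 5884/5 - 1 = 5879/5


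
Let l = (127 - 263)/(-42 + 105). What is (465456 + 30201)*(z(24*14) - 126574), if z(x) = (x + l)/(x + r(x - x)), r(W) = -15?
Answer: -140969530352810/2247 ≈ -6.2737e+10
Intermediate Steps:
l = -136/63 ≈ -2.1587
z(x) = (-136/63 + x)/(-15 + x) (z(x) = (x - 136/63)/(x - 15) = (-136/63 + x)/(-15 + x))
(465456 + 30201)*(z(24*14) - 126574) = (465456 + 30201)*((-136/63 + 24*14)/(-15 + 24*14) - 126574) = 495657*((-136/63 + 336)/(-15 + 336) - 126574) = 495657*((21032/63)/321 - 126574) = 495657*((1/321)*(21032/63) - 126574) = 495657*(21032/20223 - 126574) = 495657*(-2559684970/20223) = -140969530352810/2247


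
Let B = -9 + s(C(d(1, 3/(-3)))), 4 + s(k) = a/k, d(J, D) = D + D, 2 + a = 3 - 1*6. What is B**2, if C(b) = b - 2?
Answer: 2209/16 ≈ 138.06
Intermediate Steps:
a = -5 (a = -2 + (3 - 1*6) = -2 + (3 - 6) = -2 - 3 = -5)
d(J, D) = 2*D
C(b) = -2 + b
s(k) = -4 - 5/k
B = -47/4 (B = -9 + (-4 - 5/(-2 + 2*(3/(-3)))) = -9 + (-4 - 5/(-2 + 2*(3*(-1/3)))) = -9 + (-4 - 5/(-2 + 2*(-1))) = -9 + (-4 - 5/(-2 - 2)) = -9 + (-4 - 5/(-4)) = -9 + (-4 - 5*(-1/4)) = -9 + (-4 + 5/4) = -9 - 11/4 = -47/4 ≈ -11.750)
B**2 = (-47/4)**2 = 2209/16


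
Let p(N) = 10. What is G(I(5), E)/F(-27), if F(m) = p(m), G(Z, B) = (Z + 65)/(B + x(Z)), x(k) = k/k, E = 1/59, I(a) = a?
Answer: 413/60 ≈ 6.8833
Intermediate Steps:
E = 1/59 ≈ 0.016949
x(k) = 1
G(Z, B) = (65 + Z)/(1 + B) (G(Z, B) = (Z + 65)/(B + 1) = (65 + Z)/(1 + B))
F(m) = 10
G(I(5), E)/F(-27) = ((65 + 5)/(1 + 1/59))/10 = (70/(60/59))*(⅒) = ((59/60)*70)*(⅒) = (413/6)*(⅒) = 413/60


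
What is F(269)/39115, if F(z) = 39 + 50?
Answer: 89/39115 ≈ 0.0022753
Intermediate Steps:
F(z) = 89
F(269)/39115 = 89/39115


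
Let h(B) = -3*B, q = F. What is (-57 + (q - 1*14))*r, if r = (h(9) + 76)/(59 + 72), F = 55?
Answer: -784/131 ≈ -5.9847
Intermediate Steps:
q = 55
r = 49/131 (r = (-3*9 + 76)/(59 + 72) = (-27 + 76)/131 = 49*(1/131) = 49/131 ≈ 0.37405)
(-57 + (q - 1*14))*r = (-57 + (55 - 1*14))*(49/131) = (-57 + (55 - 14))*(49/131) = (-57 + 41)*(49/131) = -16*49/131 = -784/131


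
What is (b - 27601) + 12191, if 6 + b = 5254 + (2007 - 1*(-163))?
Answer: -7992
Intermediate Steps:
b = 7418 (b = -6 + (5254 + (2007 - 1*(-163))) = -6 + (5254 + (2007 + 163)) = -6 + (5254 + 2170) = -6 + 7424 = 7418)
(b - 27601) + 12191 = (7418 - 27601) + 12191 = -20183 + 12191 = -7992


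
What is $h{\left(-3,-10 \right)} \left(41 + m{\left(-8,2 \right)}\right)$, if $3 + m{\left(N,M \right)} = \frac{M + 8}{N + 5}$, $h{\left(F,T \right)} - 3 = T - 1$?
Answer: $- \frac{832}{3} \approx -277.33$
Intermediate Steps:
$h{\left(F,T \right)} = 2 + T$ ($h{\left(F,T \right)} = 3 + \left(T - 1\right) = 3 + \left(-1 + T\right) = 2 + T$)
$m{\left(N,M \right)} = -3 + \frac{8 + M}{5 + N}$ ($m{\left(N,M \right)} = -3 + \frac{M + 8}{N + 5} = -3 + \frac{8 + M}{5 + N}$)
$h{\left(-3,-10 \right)} \left(41 + m{\left(-8,2 \right)}\right) = \left(2 - 10\right) \left(41 + \frac{-7 + 2 - -24}{5 - 8}\right) = - 8 \left(41 + \frac{-7 + 2 + 24}{-3}\right) = - 8 \left(41 - \frac{19}{3}\right) = \left(-8\right) \frac{104}{3} = - \frac{832}{3}$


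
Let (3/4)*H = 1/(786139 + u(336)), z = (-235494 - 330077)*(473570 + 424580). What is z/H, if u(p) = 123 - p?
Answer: -299418704255227425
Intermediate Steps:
z = -507967593650 (z = -565571*898150 = -507967593650)
H = 2/1178889 (H = 4/(3*(786139 + (123 - 1*336))) = 4/(3*(786139 + (123 - 336))) = 4/(3*(786139 - 213)) = (4/3)/785926 = (4/3)*(1/785926) = 2/1178889 ≈ 1.6965e-6)
z/H = -507967593650/2/1178889 = -507967593650*1178889/2 = -299418704255227425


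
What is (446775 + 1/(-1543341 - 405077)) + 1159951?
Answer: 3130573859467/1948418 ≈ 1.6067e+6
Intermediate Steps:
(446775 + 1/(-1543341 - 405077)) + 1159951 = (446775 + 1/(-1948418)) + 1159951 = (446775 - 1/1948418) + 1159951 = 870504451949/1948418 + 1159951 = 3130573859467/1948418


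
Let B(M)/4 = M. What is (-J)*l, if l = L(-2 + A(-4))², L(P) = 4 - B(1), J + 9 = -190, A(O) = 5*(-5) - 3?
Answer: 0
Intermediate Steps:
B(M) = 4*M
A(O) = -28 (A(O) = -25 - 3 = -28)
J = -199 (J = -9 - 190 = -199)
L(P) = 0 (L(P) = 4 - 4 = 0)
l = 0 (l = 0² = 0)
(-J)*l = -1*(-199)*0 = 199*0 = 0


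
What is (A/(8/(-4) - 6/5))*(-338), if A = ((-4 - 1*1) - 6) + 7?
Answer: -845/2 ≈ -422.50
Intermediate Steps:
A = -4 (A = ((-4 - 1) - 6) + 7 = (-5 - 6) + 7 = -11 + 7 = -4)
(A/(8/(-4) - 6/5))*(-338) = -4/(8/(-4) - 6/5)*(-338) = -4/(8*(-1/4) - 6*1/5)*(-338) = -4/(-2 - 6/5)*(-338) = -4/(-16/5)*(-338) = -4*(-5/16)*(-338) = (5/4)*(-338) = -845/2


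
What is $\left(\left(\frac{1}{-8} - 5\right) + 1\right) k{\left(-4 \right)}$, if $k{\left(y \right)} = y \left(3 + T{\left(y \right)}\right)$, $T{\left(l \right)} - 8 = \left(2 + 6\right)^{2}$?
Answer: $\frac{2475}{2} \approx 1237.5$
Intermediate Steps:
$T{\left(l \right)} = 72$ ($T{\left(l \right)} = 8 + \left(2 + 6\right)^{2} = 8 + 8^{2} = 8 + 64 = 72$)
$k{\left(y \right)} = 75 y$ ($k{\left(y \right)} = y \left(3 + 72\right) = y 75 = 75 y$)
$\left(\left(\frac{1}{-8} - 5\right) + 1\right) k{\left(-4 \right)} = \left(\left(\frac{1}{-8} - 5\right) + 1\right) 75 \left(-4\right) = \left(\left(- \frac{1}{8} - 5\right) + 1\right) \left(-300\right) = \left(- \frac{41}{8} + 1\right) \left(-300\right) = \left(- \frac{33}{8}\right) \left(-300\right) = \frac{2475}{2}$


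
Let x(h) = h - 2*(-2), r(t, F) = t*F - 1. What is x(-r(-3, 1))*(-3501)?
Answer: -28008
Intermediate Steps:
r(t, F) = -1 + F*t (r(t, F) = F*t - 1 = -1 + F*t)
x(h) = 4 + h (x(h) = h + 4 = 4 + h)
x(-r(-3, 1))*(-3501) = (4 - (-1 + 1*(-3)))*(-3501) = (4 - (-1 - 3))*(-3501) = (4 - 1*(-4))*(-3501) = (4 + 4)*(-3501) = 8*(-3501) = -28008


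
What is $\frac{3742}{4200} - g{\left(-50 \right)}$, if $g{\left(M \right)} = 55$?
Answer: $- \frac{113629}{2100} \approx -54.109$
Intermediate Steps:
$\frac{3742}{4200} - g{\left(-50 \right)} = \frac{3742}{4200} - 55 = 3742 \cdot \frac{1}{4200} - 55 = \frac{1871}{2100} - 55 = - \frac{113629}{2100}$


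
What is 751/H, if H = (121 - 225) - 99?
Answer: -751/203 ≈ -3.6995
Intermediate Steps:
H = -203 (H = -104 - 99 = -203)
751/H = 751/(-203) = 751*(-1/203) = -751/203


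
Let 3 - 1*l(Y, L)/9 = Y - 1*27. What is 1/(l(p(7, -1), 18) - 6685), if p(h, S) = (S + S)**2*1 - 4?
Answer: -1/6415 ≈ -0.00015588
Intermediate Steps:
p(h, S) = -4 + 4*S**2 (p(h, S) = (2*S)**2*1 - 4 = (4*S**2)*1 - 4 = 4*S**2 - 4 = -4 + 4*S**2)
l(Y, L) = 270 - 9*Y (l(Y, L) = 27 - 9*(Y - 1*27) = 27 - 9*(Y - 27) = 27 - 9*(-27 + Y) = 27 + (243 - 9*Y) = 270 - 9*Y)
1/(l(p(7, -1), 18) - 6685) = 1/((270 - 9*(-4 + 4*(-1)**2)) - 6685) = 1/((270 - 9*(-4 + 4*1)) - 6685) = 1/((270 - 9*(-4 + 4)) - 6685) = 1/((270 - 9*0) - 6685) = 1/((270 + 0) - 6685) = 1/(270 - 6685) = 1/(-6415) = -1/6415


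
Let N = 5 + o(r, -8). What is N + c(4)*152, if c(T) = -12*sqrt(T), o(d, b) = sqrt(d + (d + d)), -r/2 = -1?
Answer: -3643 + sqrt(6) ≈ -3640.6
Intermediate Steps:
r = 2 (r = -2*(-1) = 2)
o(d, b) = sqrt(3)*sqrt(d) (o(d, b) = sqrt(d + 2*d) = sqrt(3*d) = sqrt(3)*sqrt(d))
N = 5 + sqrt(6) (N = 5 + sqrt(3)*sqrt(2) = 5 + sqrt(6) ≈ 7.4495)
N + c(4)*152 = (5 + sqrt(6)) - 12*sqrt(4)*152 = (5 + sqrt(6)) - 12*2*152 = (5 + sqrt(6)) - 24*152 = (5 + sqrt(6)) - 3648 = -3643 + sqrt(6)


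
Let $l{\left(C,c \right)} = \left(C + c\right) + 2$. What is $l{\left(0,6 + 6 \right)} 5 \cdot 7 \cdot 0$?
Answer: $0$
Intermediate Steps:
$l{\left(C,c \right)} = 2 + C + c$
$l{\left(0,6 + 6 \right)} 5 \cdot 7 \cdot 0 = \left(2 + 0 + \left(6 + 6\right)\right) 5 \cdot 7 \cdot 0 = \left(2 + 0 + 12\right) 5 \cdot 7 \cdot 0 = 14 \cdot 5 \cdot 7 \cdot 0 = 70 \cdot 7 \cdot 0 = 490 \cdot 0 = 0$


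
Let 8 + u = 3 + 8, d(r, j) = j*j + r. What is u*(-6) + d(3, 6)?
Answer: 21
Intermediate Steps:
d(r, j) = r + j**2 (d(r, j) = j**2 + r = r + j**2)
u = 3 (u = -8 + (3 + 8) = -8 + 11 = 3)
u*(-6) + d(3, 6) = 3*(-6) + (3 + 6**2) = -18 + (3 + 36) = -18 + 39 = 21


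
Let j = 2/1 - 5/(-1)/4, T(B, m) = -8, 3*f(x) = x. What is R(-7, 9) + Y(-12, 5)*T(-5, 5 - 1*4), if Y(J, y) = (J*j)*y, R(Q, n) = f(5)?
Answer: 4685/3 ≈ 1561.7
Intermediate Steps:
f(x) = x/3
R(Q, n) = 5/3 (R(Q, n) = (⅓)*5 = 5/3)
j = 13/4 (j = 2*1 - 5*(-1)*(¼) = 2 + 5*(¼) = 2 + 5/4 = 13/4 ≈ 3.2500)
Y(J, y) = 13*J*y/4 (Y(J, y) = (J*(13/4))*y = (13*J/4)*y = 13*J*y/4)
R(-7, 9) + Y(-12, 5)*T(-5, 5 - 1*4) = 5/3 + ((13/4)*(-12)*5)*(-8) = 5/3 - 195*(-8) = 5/3 + 1560 = 4685/3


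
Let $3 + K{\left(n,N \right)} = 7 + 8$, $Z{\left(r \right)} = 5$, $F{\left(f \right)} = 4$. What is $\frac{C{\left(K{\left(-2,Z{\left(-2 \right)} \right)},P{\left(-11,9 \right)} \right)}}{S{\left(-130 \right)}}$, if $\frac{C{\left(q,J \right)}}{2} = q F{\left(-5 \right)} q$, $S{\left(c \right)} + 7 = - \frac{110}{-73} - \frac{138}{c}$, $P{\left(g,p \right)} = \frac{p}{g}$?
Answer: $- \frac{1366560}{5257} \approx -259.95$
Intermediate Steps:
$K{\left(n,N \right)} = 12$ ($K{\left(n,N \right)} = -3 + \left(7 + 8\right) = -3 + 15 = 12$)
$S{\left(c \right)} = - \frac{401}{73} - \frac{138}{c}$ ($S{\left(c \right)} = -7 - \left(- \frac{110}{73} + \frac{138}{c}\right) = -7 + \left(\frac{110}{73} - \frac{138}{c}\right) = - \frac{401}{73} - \frac{138}{c}$)
$C{\left(q,J \right)} = 8 q^{2}$ ($C{\left(q,J \right)} = 2 q 4 q = 2 \cdot 4 q q = 2 \cdot 4 q^{2} = 8 q^{2}$)
$\frac{C{\left(K{\left(-2,Z{\left(-2 \right)} \right)},P{\left(-11,9 \right)} \right)}}{S{\left(-130 \right)}} = \frac{8 \cdot 12^{2}}{- \frac{401}{73} - \frac{138}{-130}} = \frac{8 \cdot 144}{- \frac{401}{73} - - \frac{69}{65}} = \frac{1152}{- \frac{401}{73} + \frac{69}{65}} = \frac{1152}{- \frac{21028}{4745}} = 1152 \left(- \frac{4745}{21028}\right) = - \frac{1366560}{5257}$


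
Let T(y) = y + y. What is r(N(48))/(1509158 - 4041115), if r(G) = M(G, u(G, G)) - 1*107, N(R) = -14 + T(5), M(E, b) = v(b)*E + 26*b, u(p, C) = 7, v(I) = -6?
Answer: -99/2531957 ≈ -3.9100e-5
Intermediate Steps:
T(y) = 2*y
M(E, b) = -6*E + 26*b
N(R) = -4 (N(R) = -14 + 2*5 = -14 + 10 = -4)
r(G) = 75 - 6*G (r(G) = (-6*G + 26*7) - 1*107 = (-6*G + 182) - 107 = (182 - 6*G) - 107 = 75 - 6*G)
r(N(48))/(1509158 - 4041115) = (75 - 6*(-4))/(1509158 - 4041115) = (75 + 24)/(-2531957) = 99*(-1/2531957) = -99/2531957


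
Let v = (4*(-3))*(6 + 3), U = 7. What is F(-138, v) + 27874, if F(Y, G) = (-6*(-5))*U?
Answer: 28084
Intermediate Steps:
v = -108 (v = -12*9 = -108)
F(Y, G) = 210 (F(Y, G) = -6*(-5)*7 = 30*7 = 210)
F(-138, v) + 27874 = 210 + 27874 = 28084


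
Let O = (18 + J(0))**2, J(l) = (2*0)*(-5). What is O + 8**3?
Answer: 836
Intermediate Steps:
J(l) = 0 (J(l) = 0*(-5) = 0)
O = 324 (O = (18 + 0)**2 = 18**2 = 324)
O + 8**3 = 324 + 8**3 = 324 + 512 = 836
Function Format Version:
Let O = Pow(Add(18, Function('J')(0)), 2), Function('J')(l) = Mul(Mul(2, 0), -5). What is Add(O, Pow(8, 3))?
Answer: 836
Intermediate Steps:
Function('J')(l) = 0 (Function('J')(l) = Mul(0, -5) = 0)
O = 324 (O = Pow(Add(18, 0), 2) = Pow(18, 2) = 324)
Add(O, Pow(8, 3)) = Add(324, Pow(8, 3)) = Add(324, 512) = 836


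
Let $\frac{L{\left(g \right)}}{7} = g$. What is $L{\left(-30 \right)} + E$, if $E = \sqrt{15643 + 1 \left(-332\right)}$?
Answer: $-210 + \sqrt{15311} \approx -86.262$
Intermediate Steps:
$L{\left(g \right)} = 7 g$
$E = \sqrt{15311}$ ($E = \sqrt{15643 - 332} = \sqrt{15311} \approx 123.74$)
$L{\left(-30 \right)} + E = 7 \left(-30\right) + \sqrt{15311} = -210 + \sqrt{15311}$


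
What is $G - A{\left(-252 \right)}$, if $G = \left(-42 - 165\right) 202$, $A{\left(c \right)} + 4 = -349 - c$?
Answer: $-41713$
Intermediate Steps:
$A{\left(c \right)} = -353 - c$ ($A{\left(c \right)} = -4 - \left(349 + c\right) = -353 - c$)
$G = -41814$ ($G = \left(-207\right) 202 = -41814$)
$G - A{\left(-252 \right)} = -41814 - \left(-353 - -252\right) = -41814 - \left(-353 + 252\right) = -41814 - -101 = -41814 + 101 = -41713$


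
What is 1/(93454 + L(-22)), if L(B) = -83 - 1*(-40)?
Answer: 1/93411 ≈ 1.0705e-5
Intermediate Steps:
L(B) = -43 (L(B) = -83 + 40 = -43)
1/(93454 + L(-22)) = 1/(93454 - 43) = 1/93411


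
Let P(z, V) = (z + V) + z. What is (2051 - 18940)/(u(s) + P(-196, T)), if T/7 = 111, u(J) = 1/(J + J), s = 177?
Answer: -5978706/136291 ≈ -43.867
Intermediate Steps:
u(J) = 1/(2*J)
T = 777 (T = 7*111 = 777)
P(z, V) = V + 2*z (P(z, V) = (V + z) + z = V + 2*z)
(2051 - 18940)/(u(s) + P(-196, T)) = (2051 - 18940)/((½)/177 + (777 + 2*(-196))) = -16889/((½)*(1/177) + (777 - 392)) = -16889/(1/354 + 385) = -16889/136291/354 = -16889*354/136291 = -5978706/136291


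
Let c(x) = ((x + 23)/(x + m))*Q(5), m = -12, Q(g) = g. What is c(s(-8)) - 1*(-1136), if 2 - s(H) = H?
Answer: 2107/2 ≈ 1053.5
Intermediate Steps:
s(H) = 2 - H
c(x) = 5*(23 + x)/(-12 + x) (c(x) = ((x + 23)/(x - 12))*5 = ((23 + x)/(-12 + x))*5 = 5*(23 + x)/(-12 + x))
c(s(-8)) - 1*(-1136) = 5*(23 + (2 - 1*(-8)))/(-12 + (2 - 1*(-8))) - 1*(-1136) = 5*(23 + (2 + 8))/(-12 + (2 + 8)) + 1136 = 5*(23 + 10)/(-12 + 10) + 1136 = 5*33/(-2) + 1136 = 5*(-½)*33 + 1136 = -165/2 + 1136 = 2107/2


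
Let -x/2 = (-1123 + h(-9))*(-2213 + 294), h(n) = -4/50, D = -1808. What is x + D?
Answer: -107804726/25 ≈ -4.3122e+6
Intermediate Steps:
h(n) = -2/25 (h(n) = -4*1/50 = -2/25)
x = -107759526/25 (x = -2*(-1123 - 2/25)*(-2213 + 294) = -(-56154)*(-1919)/25 = -2*53879763/25 = -107759526/25 ≈ -4.3104e+6)
x + D = -107759526/25 - 1808 = -107804726/25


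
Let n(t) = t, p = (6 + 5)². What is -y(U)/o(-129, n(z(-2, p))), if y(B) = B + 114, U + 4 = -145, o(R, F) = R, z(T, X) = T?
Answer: -35/129 ≈ -0.27132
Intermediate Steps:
p = 121 (p = 11² = 121)
U = -149 (U = -4 - 145 = -149)
y(B) = 114 + B
-y(U)/o(-129, n(z(-2, p))) = -(114 - 149)/(-129) = -(-35)*(-1)/129 = -1*35/129 = -35/129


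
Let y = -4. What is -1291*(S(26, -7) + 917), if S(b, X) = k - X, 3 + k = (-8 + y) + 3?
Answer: -1177392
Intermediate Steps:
k = -12 (k = -3 + ((-8 - 4) + 3) = -3 + (-12 + 3) = -3 - 9 = -12)
S(b, X) = -12 - X
-1291*(S(26, -7) + 917) = -1291*((-12 - 1*(-7)) + 917) = -1291*((-12 + 7) + 917) = -1291*(-5 + 917) = -1291*912 = -1177392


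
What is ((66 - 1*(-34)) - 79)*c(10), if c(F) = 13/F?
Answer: 273/10 ≈ 27.300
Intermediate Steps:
((66 - 1*(-34)) - 79)*c(10) = ((66 - 1*(-34)) - 79)*(13/10) = ((66 + 34) - 79)*(13*(⅒)) = (100 - 79)*(13/10) = 21*(13/10) = 273/10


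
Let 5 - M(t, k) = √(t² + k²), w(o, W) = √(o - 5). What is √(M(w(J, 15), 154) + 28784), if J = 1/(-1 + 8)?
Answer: √(1410661 - 21*√129094)/7 ≈ 169.22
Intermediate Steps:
J = ⅐ (J = 1/7 = ⅐ ≈ 0.14286)
w(o, W) = √(-5 + o)
M(t, k) = 5 - √(k² + t²) (M(t, k) = 5 - √(t² + k²) = 5 - √(k² + t²))
√(M(w(J, 15), 154) + 28784) = √((5 - √(154² + (√(-5 + ⅐))²)) + 28784) = √((5 - √(23716 + (√(-34/7))²)) + 28784) = √((5 - √(23716 + (I*√238/7)²)) + 28784) = √((5 - √(23716 - 34/7)) + 28784) = √((5 - √(165978/7)) + 28784) = √((5 - 3*√129094/7) + 28784) = √(28789 - 3*√129094/7)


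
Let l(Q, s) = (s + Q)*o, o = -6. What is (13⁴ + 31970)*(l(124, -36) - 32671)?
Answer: -2009568669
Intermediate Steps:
l(Q, s) = -6*Q - 6*s (l(Q, s) = (s + Q)*(-6) = (Q + s)*(-6) = -6*Q - 6*s)
(13⁴ + 31970)*(l(124, -36) - 32671) = (13⁴ + 31970)*((-6*124 - 6*(-36)) - 32671) = (28561 + 31970)*((-744 + 216) - 32671) = 60531*(-528 - 32671) = 60531*(-33199) = -2009568669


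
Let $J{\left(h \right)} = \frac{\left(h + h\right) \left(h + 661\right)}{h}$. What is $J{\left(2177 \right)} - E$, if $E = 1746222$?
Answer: $-1740546$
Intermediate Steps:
$J{\left(h \right)} = 1322 + 2 h$ ($J{\left(h \right)} = \frac{2 h \left(661 + h\right)}{h} = 1322 + 2 h$)
$J{\left(2177 \right)} - E = \left(1322 + 2 \cdot 2177\right) - 1746222 = \left(1322 + 4354\right) - 1746222 = 5676 - 1746222 = -1740546$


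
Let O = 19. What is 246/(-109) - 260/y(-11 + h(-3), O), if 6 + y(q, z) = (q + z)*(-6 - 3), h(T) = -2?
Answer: 679/327 ≈ 2.0765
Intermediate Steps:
y(q, z) = -6 - 9*q - 9*z (y(q, z) = -6 + (q + z)*(-6 - 3) = -6 + (q + z)*(-9) = -6 + (-9*q - 9*z) = -6 - 9*q - 9*z)
246/(-109) - 260/y(-11 + h(-3), O) = 246/(-109) - 260/(-6 - 9*(-11 - 2) - 9*19) = 246*(-1/109) - 260/(-6 - 9*(-13) - 171) = -246/109 - 260/(-6 + 117 - 171) = -246/109 - 260/(-60) = -246/109 - 260*(-1/60) = -246/109 + 13/3 = 679/327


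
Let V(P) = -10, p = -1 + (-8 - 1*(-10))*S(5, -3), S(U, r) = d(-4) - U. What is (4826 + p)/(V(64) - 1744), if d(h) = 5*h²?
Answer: -4975/1754 ≈ -2.8364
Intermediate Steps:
S(U, r) = 80 - U (S(U, r) = 5*(-4)² - U = 5*16 - U = 80 - U)
p = 149 (p = -1 + (-8 - 1*(-10))*(80 - 1*5) = -1 + (-8 + 10)*(80 - 5) = -1 + 2*75 = -1 + 150 = 149)
(4826 + p)/(V(64) - 1744) = (4826 + 149)/(-10 - 1744) = 4975/(-1754) = 4975*(-1/1754) = -4975/1754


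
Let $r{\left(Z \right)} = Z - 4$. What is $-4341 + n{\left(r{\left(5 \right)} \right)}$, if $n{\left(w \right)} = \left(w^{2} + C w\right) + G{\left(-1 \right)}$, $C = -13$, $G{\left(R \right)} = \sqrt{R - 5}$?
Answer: $-4353 + i \sqrt{6} \approx -4353.0 + 2.4495 i$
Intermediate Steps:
$G{\left(R \right)} = \sqrt{-5 + R}$
$r{\left(Z \right)} = -4 + Z$
$n{\left(w \right)} = w^{2} - 13 w + i \sqrt{6}$ ($n{\left(w \right)} = \left(w^{2} - 13 w\right) + \sqrt{-5 - 1} = \left(w^{2} - 13 w\right) + \sqrt{-6} = \left(w^{2} - 13 w\right) + i \sqrt{6} = w^{2} - 13 w + i \sqrt{6}$)
$-4341 + n{\left(r{\left(5 \right)} \right)} = -4341 + \left(\left(-4 + 5\right)^{2} - 13 \left(-4 + 5\right) + i \sqrt{6}\right) = -4341 + \left(1^{2} - 13 + i \sqrt{6}\right) = -4341 + \left(1 - 13 + i \sqrt{6}\right) = -4341 - \left(12 - i \sqrt{6}\right) = -4353 + i \sqrt{6}$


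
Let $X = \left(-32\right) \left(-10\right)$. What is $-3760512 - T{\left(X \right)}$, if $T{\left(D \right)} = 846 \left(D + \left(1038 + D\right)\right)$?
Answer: $-5180100$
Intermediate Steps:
$X = 320$
$T{\left(D \right)} = 878148 + 1692 D$ ($T{\left(D \right)} = 846 \left(1038 + 2 D\right) = 878148 + 1692 D$)
$-3760512 - T{\left(X \right)} = -3760512 - \left(878148 + 1692 \cdot 320\right) = -3760512 - \left(878148 + 541440\right) = -3760512 - 1419588 = -5180100$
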